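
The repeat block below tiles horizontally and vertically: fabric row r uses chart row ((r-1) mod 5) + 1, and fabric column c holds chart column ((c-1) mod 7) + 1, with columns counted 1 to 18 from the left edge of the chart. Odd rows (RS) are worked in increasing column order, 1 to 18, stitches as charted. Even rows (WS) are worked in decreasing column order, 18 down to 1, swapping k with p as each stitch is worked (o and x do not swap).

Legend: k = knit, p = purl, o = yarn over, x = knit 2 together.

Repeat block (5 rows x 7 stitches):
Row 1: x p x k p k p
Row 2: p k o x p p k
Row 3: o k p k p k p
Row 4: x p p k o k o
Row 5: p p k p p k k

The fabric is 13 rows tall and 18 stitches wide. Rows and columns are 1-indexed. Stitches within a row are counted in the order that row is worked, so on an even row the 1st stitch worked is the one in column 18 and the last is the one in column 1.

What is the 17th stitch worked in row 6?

== STITCH ==
k

Derivation:
Row 6: (6-1) mod 5 = 0, so use chart row 1. Even row -> WS.
Chart row 1 tiled across columns 1-18: x p x k p k p x p x k p k p x p x k
WS row: flip the tiled sequence (start at column 18) and apply k<->p; o and x stay.
Row 6 as worked: p x k x k p k p x k x k p k p x k x
Stitch 17 in working order -> k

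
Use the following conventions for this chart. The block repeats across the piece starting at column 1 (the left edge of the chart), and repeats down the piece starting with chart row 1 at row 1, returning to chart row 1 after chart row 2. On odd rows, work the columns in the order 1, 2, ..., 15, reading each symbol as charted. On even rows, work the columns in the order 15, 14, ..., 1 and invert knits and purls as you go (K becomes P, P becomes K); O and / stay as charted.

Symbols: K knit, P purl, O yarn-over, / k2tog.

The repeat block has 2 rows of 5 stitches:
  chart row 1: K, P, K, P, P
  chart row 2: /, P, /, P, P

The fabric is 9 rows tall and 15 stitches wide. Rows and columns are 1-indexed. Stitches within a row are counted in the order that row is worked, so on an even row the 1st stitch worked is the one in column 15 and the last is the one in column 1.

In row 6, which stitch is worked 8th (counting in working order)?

Row 6 uses chart row ((6-1) mod 2)+1 = 2. Row 6 is even, so WS.
Chart row 2 tiled across columns 1-15: / P / P P / P / P P / P / P P
WS row: flip the tiled sequence (start at column 15) and apply K<->P; O and / stay.
Row 6 as worked: K K / K / K K / K / K K / K /
Counting 8 along the worked row gives /.

Stitch:
/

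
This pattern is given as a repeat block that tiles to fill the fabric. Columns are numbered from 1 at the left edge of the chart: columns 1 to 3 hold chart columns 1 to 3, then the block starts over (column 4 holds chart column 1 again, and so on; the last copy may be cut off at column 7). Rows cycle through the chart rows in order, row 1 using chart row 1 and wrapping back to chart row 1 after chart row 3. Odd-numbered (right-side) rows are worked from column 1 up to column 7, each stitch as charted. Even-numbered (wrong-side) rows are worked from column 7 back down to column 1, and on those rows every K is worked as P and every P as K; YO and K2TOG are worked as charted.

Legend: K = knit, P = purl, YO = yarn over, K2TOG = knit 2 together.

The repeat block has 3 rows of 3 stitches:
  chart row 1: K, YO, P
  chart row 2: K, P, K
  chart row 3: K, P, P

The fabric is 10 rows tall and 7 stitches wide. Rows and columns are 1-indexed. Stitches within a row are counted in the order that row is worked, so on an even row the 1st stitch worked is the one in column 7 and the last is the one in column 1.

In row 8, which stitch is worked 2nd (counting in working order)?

For row 8: chart row = ((8-1) mod 3) + 1 = 2; this is a WS (even) row.
Chart row 2 tiled across columns 1-7: K P K K P K K
WS row: flip the tiled sequence (start at column 7) and apply K<->P; YO and K2TOG stay.
Row 8 as worked: P P K P P K P
Counting 2 along the worked row gives P.

Stitch:
P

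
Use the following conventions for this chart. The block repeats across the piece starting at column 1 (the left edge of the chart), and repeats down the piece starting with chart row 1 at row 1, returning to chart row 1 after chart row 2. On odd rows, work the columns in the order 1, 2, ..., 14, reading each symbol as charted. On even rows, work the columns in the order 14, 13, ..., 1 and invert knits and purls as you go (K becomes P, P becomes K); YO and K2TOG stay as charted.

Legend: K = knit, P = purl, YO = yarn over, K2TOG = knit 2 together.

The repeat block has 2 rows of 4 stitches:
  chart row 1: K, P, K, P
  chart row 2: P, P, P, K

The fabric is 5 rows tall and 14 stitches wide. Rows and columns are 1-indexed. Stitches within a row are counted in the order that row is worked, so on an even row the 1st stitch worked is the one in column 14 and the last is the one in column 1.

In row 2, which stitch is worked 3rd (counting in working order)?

Row 2 uses chart row ((2-1) mod 2)+1 = 2. Row 2 is even, so WS.
Chart row 2 tiled across columns 1-14: P P P K P P P K P P P K P P
Wrong side: read the tiled row from column 14 down to 1 and exchange K with P (leave YO, K2TOG).
Row 2 as worked: K K P K K K P K K K P K K K
The 3rd stitch worked is P.

== STITCH ==
P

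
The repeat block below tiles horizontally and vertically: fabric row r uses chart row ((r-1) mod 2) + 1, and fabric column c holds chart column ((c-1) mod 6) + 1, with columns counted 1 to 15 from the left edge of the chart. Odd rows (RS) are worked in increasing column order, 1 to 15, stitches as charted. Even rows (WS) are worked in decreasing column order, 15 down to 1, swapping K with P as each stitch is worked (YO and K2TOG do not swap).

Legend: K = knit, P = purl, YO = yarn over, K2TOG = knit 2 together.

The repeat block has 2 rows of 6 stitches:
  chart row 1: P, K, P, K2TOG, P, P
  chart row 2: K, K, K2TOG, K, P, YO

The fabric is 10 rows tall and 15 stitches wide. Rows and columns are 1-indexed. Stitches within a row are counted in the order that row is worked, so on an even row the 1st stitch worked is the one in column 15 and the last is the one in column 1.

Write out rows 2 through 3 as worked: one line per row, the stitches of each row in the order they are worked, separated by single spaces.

Row 2: chart row 2, WS - tiled (columns 1-15): K K K2TOG K P YO K K K2TOG K P YO K K K2TOG; work from column 15 back to 1 with K<->P swapped.
Row 3: chart row 1, RS - tile across columns 1-15 and work as-is.

Result:
K2TOG P P YO K P K2TOG P P YO K P K2TOG P P
P K P K2TOG P P P K P K2TOG P P P K P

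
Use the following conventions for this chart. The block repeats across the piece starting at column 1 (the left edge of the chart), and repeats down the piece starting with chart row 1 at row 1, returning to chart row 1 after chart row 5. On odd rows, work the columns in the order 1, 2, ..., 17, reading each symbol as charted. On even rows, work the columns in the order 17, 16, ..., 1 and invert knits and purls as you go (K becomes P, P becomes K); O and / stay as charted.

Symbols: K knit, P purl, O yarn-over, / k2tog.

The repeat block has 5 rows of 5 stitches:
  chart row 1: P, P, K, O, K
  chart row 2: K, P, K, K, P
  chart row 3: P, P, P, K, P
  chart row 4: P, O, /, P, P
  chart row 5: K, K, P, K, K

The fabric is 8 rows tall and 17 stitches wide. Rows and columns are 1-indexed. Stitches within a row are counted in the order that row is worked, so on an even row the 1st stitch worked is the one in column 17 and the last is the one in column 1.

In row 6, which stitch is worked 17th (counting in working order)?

Row 6 uses chart row ((6-1) mod 5)+1 = 1. Row 6 is even, so WS.
Chart row 1 tiled across columns 1-17: P P K O K P P K O K P P K O K P P
Wrong side: read the tiled row from column 17 down to 1 and exchange K with P (leave O, /).
Row 6 as worked: K K P O P K K P O P K K P O P K K
The 17th stitch worked is K.

== STITCH ==
K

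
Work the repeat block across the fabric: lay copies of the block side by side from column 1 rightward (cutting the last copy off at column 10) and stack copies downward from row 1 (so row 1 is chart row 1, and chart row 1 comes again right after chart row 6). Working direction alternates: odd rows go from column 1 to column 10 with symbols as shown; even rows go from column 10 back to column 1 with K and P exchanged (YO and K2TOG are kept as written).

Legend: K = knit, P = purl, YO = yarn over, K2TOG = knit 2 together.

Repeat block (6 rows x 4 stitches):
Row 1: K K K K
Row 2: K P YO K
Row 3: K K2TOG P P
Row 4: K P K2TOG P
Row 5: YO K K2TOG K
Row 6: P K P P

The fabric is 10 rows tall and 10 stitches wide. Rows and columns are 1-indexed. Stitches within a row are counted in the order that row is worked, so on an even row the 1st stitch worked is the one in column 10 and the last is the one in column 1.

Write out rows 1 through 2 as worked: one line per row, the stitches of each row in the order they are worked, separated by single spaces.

Row 1: chart row 1, RS - tile across columns 1-10 and work as-is.
Row 2: chart row 2, WS - tiled (columns 1-10): K P YO K K P YO K K P; work from column 10 back to 1 with K<->P swapped.

== ROWS AS WORKED ==
K K K K K K K K K K
K P P YO K P P YO K P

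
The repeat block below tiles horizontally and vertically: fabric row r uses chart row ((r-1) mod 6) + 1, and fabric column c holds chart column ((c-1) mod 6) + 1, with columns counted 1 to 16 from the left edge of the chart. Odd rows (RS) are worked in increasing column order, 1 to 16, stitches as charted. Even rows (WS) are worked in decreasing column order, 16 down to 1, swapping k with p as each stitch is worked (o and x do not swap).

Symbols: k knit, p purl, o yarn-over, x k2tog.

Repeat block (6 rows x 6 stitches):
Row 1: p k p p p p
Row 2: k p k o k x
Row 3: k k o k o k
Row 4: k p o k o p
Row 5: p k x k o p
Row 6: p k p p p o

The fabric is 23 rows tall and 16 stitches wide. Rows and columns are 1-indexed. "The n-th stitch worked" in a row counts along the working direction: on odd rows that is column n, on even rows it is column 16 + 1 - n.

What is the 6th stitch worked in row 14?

Result:
p

Derivation:
For row 14: chart row = ((14-1) mod 6) + 1 = 2; this is a WS (even) row.
Chart row 2 tiled across columns 1-16: k p k o k x k p k o k x k p k o
WS row: flip the tiled sequence (start at column 16) and apply k<->p; o and x stay.
Row 14 as worked: o p k p x p o p k p x p o p k p
Counting 6 along the worked row gives p.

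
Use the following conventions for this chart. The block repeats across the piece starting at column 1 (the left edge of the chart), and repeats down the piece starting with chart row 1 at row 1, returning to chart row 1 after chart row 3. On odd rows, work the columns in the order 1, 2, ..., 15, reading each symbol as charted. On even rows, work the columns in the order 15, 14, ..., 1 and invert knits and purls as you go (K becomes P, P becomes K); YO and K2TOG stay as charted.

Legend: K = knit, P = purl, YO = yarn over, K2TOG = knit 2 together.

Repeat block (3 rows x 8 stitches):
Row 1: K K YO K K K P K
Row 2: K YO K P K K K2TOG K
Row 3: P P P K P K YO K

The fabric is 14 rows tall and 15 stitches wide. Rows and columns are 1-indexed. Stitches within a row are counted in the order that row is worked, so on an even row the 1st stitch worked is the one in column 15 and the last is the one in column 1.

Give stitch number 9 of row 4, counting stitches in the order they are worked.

== STITCH ==
K

Derivation:
Row 4: (4-1) mod 3 = 0, so use chart row 1. Even row -> WS.
Chart row 1 tiled across columns 1-15: K K YO K K K P K K K YO K K K P
Wrong side: read the tiled row from column 15 down to 1 and exchange K with P (leave YO, K2TOG).
Row 4 as worked: K P P P YO P P P K P P P YO P P
Stitch 9 in working order -> K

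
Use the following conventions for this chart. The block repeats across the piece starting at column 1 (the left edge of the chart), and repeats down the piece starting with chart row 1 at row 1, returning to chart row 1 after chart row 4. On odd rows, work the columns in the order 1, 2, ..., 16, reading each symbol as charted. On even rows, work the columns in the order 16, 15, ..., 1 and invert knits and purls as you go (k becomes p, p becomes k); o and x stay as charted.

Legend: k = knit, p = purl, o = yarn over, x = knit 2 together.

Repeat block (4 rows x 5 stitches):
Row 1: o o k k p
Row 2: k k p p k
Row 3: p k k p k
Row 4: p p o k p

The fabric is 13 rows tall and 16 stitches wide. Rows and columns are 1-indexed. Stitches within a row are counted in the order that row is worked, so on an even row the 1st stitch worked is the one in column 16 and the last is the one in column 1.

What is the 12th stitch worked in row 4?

Result:
k

Derivation:
Row 4 uses chart row ((4-1) mod 4)+1 = 4. Row 4 is even, so WS.
Chart row 4 tiled across columns 1-16: p p o k p p p o k p p p o k p p
WS row: flip the tiled sequence (start at column 16) and apply k<->p; o and x stay.
Row 4 as worked: k k p o k k k p o k k k p o k k
Counting 12 along the worked row gives k.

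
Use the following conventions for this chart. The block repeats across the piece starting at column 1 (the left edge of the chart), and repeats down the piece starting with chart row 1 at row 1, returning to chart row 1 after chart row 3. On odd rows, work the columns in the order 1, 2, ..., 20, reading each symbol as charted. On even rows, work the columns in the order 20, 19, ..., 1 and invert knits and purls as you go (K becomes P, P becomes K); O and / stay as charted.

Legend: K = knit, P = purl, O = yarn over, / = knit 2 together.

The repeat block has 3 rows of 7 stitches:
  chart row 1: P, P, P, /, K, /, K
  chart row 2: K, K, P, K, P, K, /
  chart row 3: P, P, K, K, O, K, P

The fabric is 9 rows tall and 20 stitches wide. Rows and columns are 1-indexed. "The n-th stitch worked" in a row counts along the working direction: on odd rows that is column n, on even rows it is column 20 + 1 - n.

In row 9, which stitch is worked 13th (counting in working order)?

== STITCH ==
K

Derivation:
For row 9: chart row = ((9-1) mod 3) + 1 = 3; this is a RS (odd) row.
Chart row 3 tiled across columns 1-20: P P K K O K P P P K K O K P P P K K O K
RS: work column 1 to column 20, symbols as charted — the tiled row is the row as worked.
Counting 13 along the worked row gives K.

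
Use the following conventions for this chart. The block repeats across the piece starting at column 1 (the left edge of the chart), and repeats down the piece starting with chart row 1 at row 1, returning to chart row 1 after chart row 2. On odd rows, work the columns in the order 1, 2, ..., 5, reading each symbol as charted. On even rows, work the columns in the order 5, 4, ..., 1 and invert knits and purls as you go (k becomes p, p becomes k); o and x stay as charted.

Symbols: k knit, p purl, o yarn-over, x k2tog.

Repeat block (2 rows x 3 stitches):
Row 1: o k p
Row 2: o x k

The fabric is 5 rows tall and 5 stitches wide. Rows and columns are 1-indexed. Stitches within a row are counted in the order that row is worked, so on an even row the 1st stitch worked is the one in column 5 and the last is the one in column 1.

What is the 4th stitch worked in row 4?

Row 4 uses chart row ((4-1) mod 2)+1 = 2. Row 4 is even, so WS.
Chart row 2 tiled across columns 1-5: o x k o x
WS row: flip the tiled sequence (start at column 5) and apply k<->p; o and x stay.
Row 4 as worked: x o p x o
The 4th stitch worked is x.

Stitch:
x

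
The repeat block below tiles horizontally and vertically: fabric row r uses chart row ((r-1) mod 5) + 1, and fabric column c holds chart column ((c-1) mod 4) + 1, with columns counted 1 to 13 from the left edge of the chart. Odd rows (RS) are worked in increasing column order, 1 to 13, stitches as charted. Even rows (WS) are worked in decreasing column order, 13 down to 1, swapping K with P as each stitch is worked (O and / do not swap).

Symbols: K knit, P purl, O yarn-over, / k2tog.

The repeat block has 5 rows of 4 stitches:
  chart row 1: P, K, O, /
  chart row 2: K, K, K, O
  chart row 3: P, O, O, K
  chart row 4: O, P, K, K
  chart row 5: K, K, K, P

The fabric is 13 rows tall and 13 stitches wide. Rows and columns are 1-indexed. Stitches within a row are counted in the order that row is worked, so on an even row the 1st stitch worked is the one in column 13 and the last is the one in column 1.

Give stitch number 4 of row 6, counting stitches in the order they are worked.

For row 6: chart row = ((6-1) mod 5) + 1 = 1; this is a WS (even) row.
Chart row 1 tiled across columns 1-13: P K O / P K O / P K O / P
WS row: flip the tiled sequence (start at column 13) and apply K<->P; O and / stay.
Row 6 as worked: K / O P K / O P K / O P K
Counting 4 along the worked row gives P.

== STITCH ==
P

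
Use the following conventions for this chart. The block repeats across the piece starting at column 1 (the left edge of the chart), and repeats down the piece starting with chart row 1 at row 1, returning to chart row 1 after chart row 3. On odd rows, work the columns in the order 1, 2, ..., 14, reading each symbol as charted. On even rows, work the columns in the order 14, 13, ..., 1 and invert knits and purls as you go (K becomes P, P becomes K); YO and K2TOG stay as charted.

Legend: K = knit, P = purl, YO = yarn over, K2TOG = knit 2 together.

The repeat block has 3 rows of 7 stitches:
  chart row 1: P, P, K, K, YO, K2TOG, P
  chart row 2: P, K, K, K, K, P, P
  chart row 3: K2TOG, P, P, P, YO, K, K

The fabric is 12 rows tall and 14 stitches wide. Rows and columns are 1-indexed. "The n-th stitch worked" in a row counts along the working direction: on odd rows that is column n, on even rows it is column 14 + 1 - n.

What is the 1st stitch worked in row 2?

For row 2: chart row = ((2-1) mod 3) + 1 = 2; this is a WS (even) row.
Chart row 2 tiled across columns 1-14: P K K K K P P P K K K K P P
WS: work from column 14 back to column 1 (reverse the tiled row), swapping K<->P (YO and K2TOG unchanged).
Row 2 as worked: K K P P P P K K K P P P P K
The 1st stitch worked is K.

== STITCH ==
K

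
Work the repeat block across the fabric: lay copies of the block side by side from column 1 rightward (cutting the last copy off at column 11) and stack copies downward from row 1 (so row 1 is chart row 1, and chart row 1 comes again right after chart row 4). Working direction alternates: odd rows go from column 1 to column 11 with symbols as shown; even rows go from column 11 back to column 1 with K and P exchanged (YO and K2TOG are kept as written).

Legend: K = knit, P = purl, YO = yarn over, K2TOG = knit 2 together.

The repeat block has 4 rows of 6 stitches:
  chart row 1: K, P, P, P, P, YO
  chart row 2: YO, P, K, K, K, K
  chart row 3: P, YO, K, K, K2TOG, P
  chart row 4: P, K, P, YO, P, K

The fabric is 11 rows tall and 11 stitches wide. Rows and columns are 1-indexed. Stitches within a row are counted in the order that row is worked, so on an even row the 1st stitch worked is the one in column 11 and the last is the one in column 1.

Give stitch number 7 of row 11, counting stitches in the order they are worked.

Result:
P

Derivation:
Row 11 uses chart row ((11-1) mod 4)+1 = 3. Row 11 is odd, so RS.
Chart row 3 tiled across columns 1-11: P YO K K K2TOG P P YO K K K2TOG
Right side: take the tiled row as-is (worked left to right from column 1).
Stitch 7 in working order -> P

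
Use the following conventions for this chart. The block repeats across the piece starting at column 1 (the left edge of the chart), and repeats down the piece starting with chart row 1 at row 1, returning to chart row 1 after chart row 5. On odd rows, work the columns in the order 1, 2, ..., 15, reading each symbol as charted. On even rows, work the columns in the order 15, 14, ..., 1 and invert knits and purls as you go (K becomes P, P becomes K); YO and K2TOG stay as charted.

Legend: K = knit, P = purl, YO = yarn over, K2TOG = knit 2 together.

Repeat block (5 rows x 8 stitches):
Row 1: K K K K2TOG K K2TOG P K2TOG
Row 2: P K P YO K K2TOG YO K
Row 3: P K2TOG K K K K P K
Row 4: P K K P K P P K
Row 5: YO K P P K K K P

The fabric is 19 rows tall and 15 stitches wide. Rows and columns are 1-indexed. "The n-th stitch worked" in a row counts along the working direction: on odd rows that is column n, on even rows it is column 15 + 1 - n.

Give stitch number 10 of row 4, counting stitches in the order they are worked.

Stitch:
K

Derivation:
Row 4: (4-1) mod 5 = 3, so use chart row 4. Even row -> WS.
Chart row 4 tiled across columns 1-15: P K K P K P P K P K K P K P P
Wrong side: read the tiled row from column 15 down to 1 and exchange K with P (leave YO, K2TOG).
Row 4 as worked: K K P K P P K P K K P K P P K
The 10th stitch worked is K.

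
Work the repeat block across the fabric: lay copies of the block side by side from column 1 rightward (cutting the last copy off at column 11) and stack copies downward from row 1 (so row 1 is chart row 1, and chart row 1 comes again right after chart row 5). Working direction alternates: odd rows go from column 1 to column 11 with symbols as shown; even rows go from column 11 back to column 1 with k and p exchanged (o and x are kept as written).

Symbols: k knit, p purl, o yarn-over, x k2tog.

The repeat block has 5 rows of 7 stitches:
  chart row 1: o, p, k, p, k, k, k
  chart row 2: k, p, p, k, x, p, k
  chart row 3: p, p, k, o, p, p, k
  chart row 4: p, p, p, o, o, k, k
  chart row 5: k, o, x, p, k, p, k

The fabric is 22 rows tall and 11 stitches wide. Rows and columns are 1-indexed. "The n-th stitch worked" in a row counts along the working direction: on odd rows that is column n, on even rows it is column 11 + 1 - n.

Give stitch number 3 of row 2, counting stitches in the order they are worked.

== STITCH ==
k

Derivation:
For row 2: chart row = ((2-1) mod 5) + 1 = 2; this is a WS (even) row.
Chart row 2 tiled across columns 1-11: k p p k x p k k p p k
WS: work from column 11 back to column 1 (reverse the tiled row), swapping k<->p (o and x unchanged).
Row 2 as worked: p k k p p k x p k k p
The 3rd stitch worked is k.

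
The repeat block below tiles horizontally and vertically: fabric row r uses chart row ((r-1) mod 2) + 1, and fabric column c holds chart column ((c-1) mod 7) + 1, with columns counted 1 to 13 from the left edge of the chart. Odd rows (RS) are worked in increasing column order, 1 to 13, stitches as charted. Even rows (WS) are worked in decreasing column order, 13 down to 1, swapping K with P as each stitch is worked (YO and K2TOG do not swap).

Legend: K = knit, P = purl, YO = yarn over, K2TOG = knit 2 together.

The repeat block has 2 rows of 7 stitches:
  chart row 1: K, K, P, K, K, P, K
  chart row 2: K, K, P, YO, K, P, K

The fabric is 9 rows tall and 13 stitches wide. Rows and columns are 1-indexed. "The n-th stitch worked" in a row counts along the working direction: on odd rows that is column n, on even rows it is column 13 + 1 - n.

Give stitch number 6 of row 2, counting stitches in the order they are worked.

Row 2: (2-1) mod 2 = 1, so use chart row 2. Even row -> WS.
Chart row 2 tiled across columns 1-13: K K P YO K P K K K P YO K P
WS row: flip the tiled sequence (start at column 13) and apply K<->P; YO and K2TOG stay.
Row 2 as worked: K P YO K P P P K P YO K P P
The 6th stitch worked is P.

Result:
P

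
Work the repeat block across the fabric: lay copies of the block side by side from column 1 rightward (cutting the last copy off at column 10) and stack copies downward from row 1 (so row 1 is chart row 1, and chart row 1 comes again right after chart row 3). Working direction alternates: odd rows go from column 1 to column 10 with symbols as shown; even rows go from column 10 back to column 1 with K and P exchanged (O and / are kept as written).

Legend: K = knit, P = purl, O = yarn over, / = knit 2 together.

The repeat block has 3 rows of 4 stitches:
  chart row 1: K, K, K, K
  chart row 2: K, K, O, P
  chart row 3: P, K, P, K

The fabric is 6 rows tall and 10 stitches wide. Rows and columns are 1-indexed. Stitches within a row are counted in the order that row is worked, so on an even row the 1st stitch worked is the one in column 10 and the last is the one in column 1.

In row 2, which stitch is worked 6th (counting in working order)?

Row 2: (2-1) mod 3 = 1, so use chart row 2. Even row -> WS.
Chart row 2 tiled across columns 1-10: K K O P K K O P K K
WS: work from column 10 back to column 1 (reverse the tiled row), swapping K<->P (O and / unchanged).
Row 2 as worked: P P K O P P K O P P
Stitch 6 in working order -> P

Result:
P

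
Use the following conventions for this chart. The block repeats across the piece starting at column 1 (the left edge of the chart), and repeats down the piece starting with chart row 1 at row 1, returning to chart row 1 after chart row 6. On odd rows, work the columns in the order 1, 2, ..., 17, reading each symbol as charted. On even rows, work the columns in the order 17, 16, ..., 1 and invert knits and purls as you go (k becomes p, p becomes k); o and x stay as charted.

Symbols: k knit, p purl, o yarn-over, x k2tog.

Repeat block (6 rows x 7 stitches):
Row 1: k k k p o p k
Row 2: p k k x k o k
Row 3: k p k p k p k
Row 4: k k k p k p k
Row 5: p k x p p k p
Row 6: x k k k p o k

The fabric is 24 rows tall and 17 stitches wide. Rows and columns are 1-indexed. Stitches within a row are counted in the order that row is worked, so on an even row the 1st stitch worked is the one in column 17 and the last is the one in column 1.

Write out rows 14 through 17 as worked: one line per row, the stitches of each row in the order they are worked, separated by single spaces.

Row 14: chart row 2, WS - tiled (columns 1-17): p k k x k o k p k k x k o k p k k; work from column 17 back to 1 with k<->p swapped.
Row 15: chart row 3, RS - tile across columns 1-17 and work as-is.
Row 16: chart row 4, WS - tiled (columns 1-17): k k k p k p k k k k p k p k k k k; work from column 17 back to 1 with k<->p swapped.
Row 17: chart row 5, RS - tile across columns 1-17 and work as-is.

== ROWS AS WORKED ==
p p k p o p x p p k p o p x p p k
k p k p k p k k p k p k p k k p k
p p p p k p k p p p p k p k p p p
p k x p p k p p k x p p k p p k x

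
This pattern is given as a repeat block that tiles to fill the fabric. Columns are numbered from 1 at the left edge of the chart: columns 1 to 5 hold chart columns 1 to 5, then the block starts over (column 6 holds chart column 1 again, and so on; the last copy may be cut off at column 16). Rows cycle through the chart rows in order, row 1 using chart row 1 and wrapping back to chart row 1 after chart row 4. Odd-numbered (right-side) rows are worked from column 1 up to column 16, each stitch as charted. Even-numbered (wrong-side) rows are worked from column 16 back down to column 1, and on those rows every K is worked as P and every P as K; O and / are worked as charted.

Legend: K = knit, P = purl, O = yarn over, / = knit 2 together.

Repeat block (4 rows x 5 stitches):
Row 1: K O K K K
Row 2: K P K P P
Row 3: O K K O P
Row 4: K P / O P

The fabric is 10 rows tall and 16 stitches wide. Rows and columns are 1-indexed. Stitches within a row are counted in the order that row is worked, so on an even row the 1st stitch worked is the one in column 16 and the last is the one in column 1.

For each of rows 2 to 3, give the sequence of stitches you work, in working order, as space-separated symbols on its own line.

Rows as worked:
P K K P K P K K P K P K K P K P
O K K O P O K K O P O K K O P O

Derivation:
Row 2: chart row 2, WS - tiled (columns 1-16): K P K P P K P K P P K P K P P K; work from column 16 back to 1 with K<->P swapped.
Row 3: chart row 3, RS - tile across columns 1-16 and work as-is.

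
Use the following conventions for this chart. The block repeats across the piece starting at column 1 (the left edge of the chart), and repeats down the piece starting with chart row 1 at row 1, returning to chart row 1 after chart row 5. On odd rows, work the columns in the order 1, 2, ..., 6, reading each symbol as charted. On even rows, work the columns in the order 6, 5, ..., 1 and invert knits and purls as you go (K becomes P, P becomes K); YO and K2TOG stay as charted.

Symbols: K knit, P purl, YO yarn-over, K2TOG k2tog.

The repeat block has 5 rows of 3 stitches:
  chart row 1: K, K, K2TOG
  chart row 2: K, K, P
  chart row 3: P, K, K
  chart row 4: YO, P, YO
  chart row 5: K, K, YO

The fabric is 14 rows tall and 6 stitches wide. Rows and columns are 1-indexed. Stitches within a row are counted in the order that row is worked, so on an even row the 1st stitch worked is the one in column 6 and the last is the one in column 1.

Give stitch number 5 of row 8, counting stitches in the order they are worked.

Row 8 uses chart row ((8-1) mod 5)+1 = 3. Row 8 is even, so WS.
Chart row 3 tiled across columns 1-6: P K K P K K
WS row: flip the tiled sequence (start at column 6) and apply K<->P; YO and K2TOG stay.
Row 8 as worked: P P K P P K
Counting 5 along the worked row gives P.

Stitch:
P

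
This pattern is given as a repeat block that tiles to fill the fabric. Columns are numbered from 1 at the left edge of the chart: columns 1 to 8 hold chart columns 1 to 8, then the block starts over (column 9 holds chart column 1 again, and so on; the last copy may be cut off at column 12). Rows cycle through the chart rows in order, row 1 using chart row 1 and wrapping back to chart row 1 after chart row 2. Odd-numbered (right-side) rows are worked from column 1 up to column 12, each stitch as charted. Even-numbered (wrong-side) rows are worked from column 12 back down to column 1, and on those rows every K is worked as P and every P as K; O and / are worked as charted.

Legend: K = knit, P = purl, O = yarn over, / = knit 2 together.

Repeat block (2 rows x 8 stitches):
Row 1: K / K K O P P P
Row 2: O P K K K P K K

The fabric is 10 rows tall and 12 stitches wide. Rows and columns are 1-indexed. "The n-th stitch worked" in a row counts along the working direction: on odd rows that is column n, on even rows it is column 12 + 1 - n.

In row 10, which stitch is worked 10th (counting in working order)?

Row 10: (10-1) mod 2 = 1, so use chart row 2. Even row -> WS.
Chart row 2 tiled across columns 1-12: O P K K K P K K O P K K
WS: work from column 12 back to column 1 (reverse the tiled row), swapping K<->P (O and / unchanged).
Row 10 as worked: P P K O P P K P P P K O
The 10th stitch worked is P.

Stitch:
P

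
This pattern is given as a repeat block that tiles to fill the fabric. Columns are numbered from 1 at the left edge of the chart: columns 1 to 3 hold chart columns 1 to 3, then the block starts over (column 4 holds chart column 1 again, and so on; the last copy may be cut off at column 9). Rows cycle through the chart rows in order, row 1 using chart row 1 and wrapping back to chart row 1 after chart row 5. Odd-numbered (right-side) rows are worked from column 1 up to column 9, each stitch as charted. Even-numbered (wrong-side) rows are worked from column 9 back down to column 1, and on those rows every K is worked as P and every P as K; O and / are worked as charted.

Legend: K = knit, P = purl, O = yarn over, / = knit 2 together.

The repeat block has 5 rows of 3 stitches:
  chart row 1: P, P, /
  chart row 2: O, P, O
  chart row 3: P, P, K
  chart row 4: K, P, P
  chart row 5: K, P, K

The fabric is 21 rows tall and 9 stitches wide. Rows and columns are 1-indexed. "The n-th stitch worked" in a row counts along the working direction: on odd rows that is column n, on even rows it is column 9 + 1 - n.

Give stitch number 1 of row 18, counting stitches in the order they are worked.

Stitch:
P

Derivation:
For row 18: chart row = ((18-1) mod 5) + 1 = 3; this is a WS (even) row.
Chart row 3 tiled across columns 1-9: P P K P P K P P K
WS row: flip the tiled sequence (start at column 9) and apply K<->P; O and / stay.
Row 18 as worked: P K K P K K P K K
The 1st stitch worked is P.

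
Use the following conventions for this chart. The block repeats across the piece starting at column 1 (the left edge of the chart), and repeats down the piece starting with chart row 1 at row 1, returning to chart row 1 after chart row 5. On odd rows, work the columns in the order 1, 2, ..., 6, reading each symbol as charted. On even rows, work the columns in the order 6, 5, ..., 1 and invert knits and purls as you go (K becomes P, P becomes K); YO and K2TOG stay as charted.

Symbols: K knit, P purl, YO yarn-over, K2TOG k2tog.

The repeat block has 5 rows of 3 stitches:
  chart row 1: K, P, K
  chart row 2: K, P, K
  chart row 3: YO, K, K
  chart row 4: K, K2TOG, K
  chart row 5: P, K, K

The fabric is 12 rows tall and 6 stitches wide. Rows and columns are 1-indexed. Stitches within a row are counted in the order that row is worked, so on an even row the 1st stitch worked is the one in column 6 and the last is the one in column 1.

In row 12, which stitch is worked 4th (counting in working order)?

Row 12 uses chart row ((12-1) mod 5)+1 = 2. Row 12 is even, so WS.
Chart row 2 tiled across columns 1-6: K P K K P K
Wrong side: read the tiled row from column 6 down to 1 and exchange K with P (leave YO, K2TOG).
Row 12 as worked: P K P P K P
The 4th stitch worked is P.

== STITCH ==
P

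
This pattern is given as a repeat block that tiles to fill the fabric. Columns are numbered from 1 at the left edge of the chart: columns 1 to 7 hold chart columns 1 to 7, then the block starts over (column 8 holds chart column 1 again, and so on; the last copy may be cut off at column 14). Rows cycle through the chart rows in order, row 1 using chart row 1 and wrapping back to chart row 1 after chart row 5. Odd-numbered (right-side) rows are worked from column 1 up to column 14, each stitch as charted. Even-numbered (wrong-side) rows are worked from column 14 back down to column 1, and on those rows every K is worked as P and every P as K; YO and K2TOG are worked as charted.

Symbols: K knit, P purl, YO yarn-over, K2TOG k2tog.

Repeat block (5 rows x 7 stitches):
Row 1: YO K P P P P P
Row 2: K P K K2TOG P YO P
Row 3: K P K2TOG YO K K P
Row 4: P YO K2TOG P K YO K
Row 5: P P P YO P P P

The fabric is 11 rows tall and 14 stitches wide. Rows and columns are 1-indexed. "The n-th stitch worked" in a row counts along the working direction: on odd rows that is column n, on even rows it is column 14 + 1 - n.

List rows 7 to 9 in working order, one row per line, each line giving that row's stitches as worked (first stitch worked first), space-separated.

Row 7: chart row 2, RS - tile across columns 1-14 and work as-is.
Row 8: chart row 3, WS - tiled (columns 1-14): K P K2TOG YO K K P K P K2TOG YO K K P; work from column 14 back to 1 with K<->P swapped.
Row 9: chart row 4, RS - tile across columns 1-14 and work as-is.

Result:
K P K K2TOG P YO P K P K K2TOG P YO P
K P P YO K2TOG K P K P P YO K2TOG K P
P YO K2TOG P K YO K P YO K2TOG P K YO K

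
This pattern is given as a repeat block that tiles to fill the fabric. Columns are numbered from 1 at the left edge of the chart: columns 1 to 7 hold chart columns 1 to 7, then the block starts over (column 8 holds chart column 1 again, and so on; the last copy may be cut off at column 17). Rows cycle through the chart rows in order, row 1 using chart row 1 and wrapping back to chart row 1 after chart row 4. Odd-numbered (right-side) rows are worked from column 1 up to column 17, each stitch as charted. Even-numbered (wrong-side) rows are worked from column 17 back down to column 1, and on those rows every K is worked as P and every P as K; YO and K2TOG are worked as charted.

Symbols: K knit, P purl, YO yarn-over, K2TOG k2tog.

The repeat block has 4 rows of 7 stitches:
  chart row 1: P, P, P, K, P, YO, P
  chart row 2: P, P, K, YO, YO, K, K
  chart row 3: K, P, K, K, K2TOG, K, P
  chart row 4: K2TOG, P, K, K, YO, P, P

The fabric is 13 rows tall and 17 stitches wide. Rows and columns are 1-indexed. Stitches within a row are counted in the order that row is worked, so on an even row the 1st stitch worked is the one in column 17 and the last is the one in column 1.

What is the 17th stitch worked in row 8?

For row 8: chart row = ((8-1) mod 4) + 1 = 4; this is a WS (even) row.
Chart row 4 tiled across columns 1-17: K2TOG P K K YO P P K2TOG P K K YO P P K2TOG P K
Wrong side: read the tiled row from column 17 down to 1 and exchange K with P (leave YO, K2TOG).
Row 8 as worked: P K K2TOG K K YO P P K K2TOG K K YO P P K K2TOG
The 17th stitch worked is K2TOG.

== STITCH ==
K2TOG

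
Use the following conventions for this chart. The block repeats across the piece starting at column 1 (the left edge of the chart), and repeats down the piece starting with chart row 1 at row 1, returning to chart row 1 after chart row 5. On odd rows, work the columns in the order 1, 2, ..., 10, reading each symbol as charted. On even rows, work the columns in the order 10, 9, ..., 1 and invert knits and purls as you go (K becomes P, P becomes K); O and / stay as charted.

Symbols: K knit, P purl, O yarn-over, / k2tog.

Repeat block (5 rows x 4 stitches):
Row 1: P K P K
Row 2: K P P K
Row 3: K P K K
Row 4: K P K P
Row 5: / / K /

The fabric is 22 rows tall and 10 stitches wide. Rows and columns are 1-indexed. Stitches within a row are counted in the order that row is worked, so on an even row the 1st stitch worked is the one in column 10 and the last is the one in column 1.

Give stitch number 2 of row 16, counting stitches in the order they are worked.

Row 16: (16-1) mod 5 = 0, so use chart row 1. Even row -> WS.
Chart row 1 tiled across columns 1-10: P K P K P K P K P K
WS: work from column 10 back to column 1 (reverse the tiled row), swapping K<->P (O and / unchanged).
Row 16 as worked: P K P K P K P K P K
The 2nd stitch worked is K.

== STITCH ==
K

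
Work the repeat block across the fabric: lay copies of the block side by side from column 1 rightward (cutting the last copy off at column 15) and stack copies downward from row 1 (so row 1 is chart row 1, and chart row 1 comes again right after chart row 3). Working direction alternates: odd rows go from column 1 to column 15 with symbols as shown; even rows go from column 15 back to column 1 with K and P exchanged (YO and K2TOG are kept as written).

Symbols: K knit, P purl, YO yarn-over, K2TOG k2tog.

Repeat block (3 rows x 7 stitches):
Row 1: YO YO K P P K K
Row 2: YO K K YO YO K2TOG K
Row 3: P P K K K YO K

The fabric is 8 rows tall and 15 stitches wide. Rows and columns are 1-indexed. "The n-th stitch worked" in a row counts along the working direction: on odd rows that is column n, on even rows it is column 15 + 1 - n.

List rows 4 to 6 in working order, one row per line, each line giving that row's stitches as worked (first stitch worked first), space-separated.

Row 4: chart row 1, WS - tiled (columns 1-15): YO YO K P P K K YO YO K P P K K YO; work from column 15 back to 1 with K<->P swapped.
Row 5: chart row 2, RS - tile across columns 1-15 and work as-is.
Row 6: chart row 3, WS - tiled (columns 1-15): P P K K K YO K P P K K K YO K P; work from column 15 back to 1 with K<->P swapped.

== ROWS AS WORKED ==
YO P P K K P YO YO P P K K P YO YO
YO K K YO YO K2TOG K YO K K YO YO K2TOG K YO
K P YO P P P K K P YO P P P K K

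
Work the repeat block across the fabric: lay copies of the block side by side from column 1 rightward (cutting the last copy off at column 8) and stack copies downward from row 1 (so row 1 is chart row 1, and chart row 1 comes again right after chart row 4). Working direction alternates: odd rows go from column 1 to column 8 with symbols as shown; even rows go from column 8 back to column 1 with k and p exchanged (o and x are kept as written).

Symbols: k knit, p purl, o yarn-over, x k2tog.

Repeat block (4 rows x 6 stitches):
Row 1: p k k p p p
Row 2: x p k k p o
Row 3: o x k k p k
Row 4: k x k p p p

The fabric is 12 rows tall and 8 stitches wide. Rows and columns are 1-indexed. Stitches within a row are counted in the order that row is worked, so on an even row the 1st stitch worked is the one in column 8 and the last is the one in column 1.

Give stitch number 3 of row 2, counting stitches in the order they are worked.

Row 2 uses chart row ((2-1) mod 4)+1 = 2. Row 2 is even, so WS.
Chart row 2 tiled across columns 1-8: x p k k p o x p
Wrong side: read the tiled row from column 8 down to 1 and exchange k with p (leave o, x).
Row 2 as worked: k x o k p p k x
Counting 3 along the worked row gives o.

Stitch:
o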